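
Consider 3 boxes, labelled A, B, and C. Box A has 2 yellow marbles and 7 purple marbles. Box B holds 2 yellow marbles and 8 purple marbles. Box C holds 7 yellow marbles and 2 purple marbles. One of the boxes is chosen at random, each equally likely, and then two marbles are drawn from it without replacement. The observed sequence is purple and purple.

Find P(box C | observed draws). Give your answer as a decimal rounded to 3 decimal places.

Under each hypothesis, the probability of the observed sequence is: P(data | box A) = (7/9)(6/8) = 7/12; P(data | box B) = (8/10)(7/9) = 28/45; P(data | box C) = (2/9)(1/8) = 1/36.
Multiplying each by its prior: 1/3 · 7/12 = 7/36, 1/3 · 28/45 = 28/135, 1/3 · 1/36 = 1/108; with total 37/90.
By Bayes' rule, P(box C | data) = (1/108) / (37/90) = 5/222.

0.023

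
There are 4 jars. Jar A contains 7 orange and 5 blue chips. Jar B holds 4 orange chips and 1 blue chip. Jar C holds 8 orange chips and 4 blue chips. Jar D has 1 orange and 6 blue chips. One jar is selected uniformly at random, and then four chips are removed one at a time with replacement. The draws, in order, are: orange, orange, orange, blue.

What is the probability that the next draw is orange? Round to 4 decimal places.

0.6857

For each hypothesis, P(data | H) works out to: P(data | jar A) = (7/12)(7/12)(7/12)(5/12) = 0.082706; P(data | jar B) = (4/5)(4/5)(4/5)(1/5) = 0.1024; P(data | jar C) = (8/12)(8/12)(8/12)(4/12) = 0.098765; P(data | jar D) = (1/7)(1/7)(1/7)(6/7) = 0.002499.
Multiplying each by its prior: 1/4 · 0.082706 = 0.020677, 1/4 · 0.1024 = 0.0256, 1/4 · 0.098765 = 0.024691, 1/4 · 0.002499 = 0.00062474; summing to 0.071593.
Normalising, the posterior is P(jar A | data) = 0.28881, P(jar B | data) = 0.35758, P(jar C | data) = 0.34489, P(jar D | data) = 0.0087263.
Averaging over the posterior, P(orange next | data) = (7/12)(0.28881) + (4/5)(0.35758) + (2/3)(0.34489) + (1/7)(0.0087263) = 0.68571.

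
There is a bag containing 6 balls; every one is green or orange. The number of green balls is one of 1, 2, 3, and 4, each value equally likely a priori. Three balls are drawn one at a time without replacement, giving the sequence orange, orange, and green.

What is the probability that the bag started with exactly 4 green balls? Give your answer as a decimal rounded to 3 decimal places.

Compute the likelihood of the observed sequence for each case: P(data | r = 1) = (5/6)(4/5)(1/4) = 1/6; P(data | r = 2) = (4/6)(3/5)(2/4) = 1/5; P(data | r = 3) = (3/6)(2/5)(3/4) = 3/20; P(data | r = 4) = (2/6)(1/5)(4/4) = 1/15.
The prior-weighted likelihoods are 1/4 · 1/6 = 1/24, 1/4 · 1/5 = 1/20, 1/4 · 3/20 = 3/80, 1/4 · 1/15 = 1/60; summing to 7/48.
By Bayes' rule, P(r = 4 | data) = (1/60) / (7/48) = 4/35.

0.114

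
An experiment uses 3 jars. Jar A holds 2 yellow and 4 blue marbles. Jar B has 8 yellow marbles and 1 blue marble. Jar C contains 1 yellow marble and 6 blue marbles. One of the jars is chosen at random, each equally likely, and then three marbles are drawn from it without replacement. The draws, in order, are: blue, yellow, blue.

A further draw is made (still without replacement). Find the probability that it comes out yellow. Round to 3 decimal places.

The likelihood of the observed sequence under each hypothesis: P(data | jar A) = (4/6)(2/5)(3/4) = 1/5; P(data | jar B) = (1/9)(8/8)(0/7) = 0; P(data | jar C) = (6/7)(1/6)(5/5) = 1/7.
Weighting by the prior gives 1/3 · 1/5 = 1/15, 1/3 · 0 = 0, 1/3 · 1/7 = 1/21; summing to 4/35.
Normalising, the posterior is P(jar A | data) = 7/12, P(jar B | data) = 0, P(jar C | data) = 5/12.
Averaging over the posterior, P(yellow next | data) = (1/3)(7/12) + (0)(5/12) = 7/36.

0.194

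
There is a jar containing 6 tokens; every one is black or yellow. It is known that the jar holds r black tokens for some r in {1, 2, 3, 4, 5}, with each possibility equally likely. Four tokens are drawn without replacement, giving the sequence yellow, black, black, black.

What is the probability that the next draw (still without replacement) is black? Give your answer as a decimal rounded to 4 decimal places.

0.6667

The likelihood of the observed sequence under each hypothesis: P(data | r = 1) = (5/6)(1/5)(0/4) = 0; P(data | r = 2) = (4/6)(2/5)(1/4)(0/3) = 0; P(data | r = 3) = (3/6)(3/5)(2/4)(1/3) = 1/20; P(data | r = 4) = (2/6)(4/5)(3/4)(2/3) = 2/15; P(data | r = 5) = (1/6)(5/5)(4/4)(3/3) = 1/6.
Multiplying each by its prior: 1/5 · 0 = 0, 1/5 · 0 = 0, 1/5 · 1/20 = 1/100, 1/5 · 2/15 = 2/75, 1/5 · 1/6 = 1/30; with total 7/100.
Dividing through by the total gives posterior P(r = 1 | data) = 0, P(r = 2 | data) = 0, P(r = 3 | data) = 1/7, P(r = 4 | data) = 8/21, P(r = 5 | data) = 10/21.
So P(black next | data) = Σ P(black next | H) P(H | data) = (0)(1/7) + (1/2)(8/21) + (1)(10/21) = 2/3.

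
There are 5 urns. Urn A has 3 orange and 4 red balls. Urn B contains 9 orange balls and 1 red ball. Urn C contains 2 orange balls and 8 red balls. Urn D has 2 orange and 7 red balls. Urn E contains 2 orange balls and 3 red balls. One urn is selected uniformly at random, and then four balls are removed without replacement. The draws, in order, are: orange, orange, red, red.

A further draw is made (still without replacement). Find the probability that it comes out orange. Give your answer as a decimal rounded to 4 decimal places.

0.1212

Under each hypothesis, the probability of the observed sequence is: P(data | urn A) = (3/7)(2/6)(4/5)(3/4) = 3/35; P(data | urn B) = (9/10)(8/9)(1/8)(0/7) = 0; P(data | urn C) = (2/10)(1/9)(8/8)(7/7) = 1/45; P(data | urn D) = (2/9)(1/8)(7/7)(6/6) = 1/36; P(data | urn E) = (2/5)(1/4)(3/3)(2/2) = 1/10.
The prior-weighted likelihoods are 1/5 · 3/35 = 3/175, 1/5 · 0 = 0, 1/5 · 1/45 = 1/225, 1/5 · 1/36 = 1/180, 1/5 · 1/10 = 1/50; summing to 33/700.
Normalising, the posterior is P(urn A | data) = 4/11, P(urn B | data) = 0, P(urn C | data) = 28/297, P(urn D | data) = 35/297, P(urn E | data) = 14/33.
The predictive probability is P(orange next | data) = (1/3)(4/11) + (0)(28/297) + (0)(35/297) + (0)(14/33) = 4/33.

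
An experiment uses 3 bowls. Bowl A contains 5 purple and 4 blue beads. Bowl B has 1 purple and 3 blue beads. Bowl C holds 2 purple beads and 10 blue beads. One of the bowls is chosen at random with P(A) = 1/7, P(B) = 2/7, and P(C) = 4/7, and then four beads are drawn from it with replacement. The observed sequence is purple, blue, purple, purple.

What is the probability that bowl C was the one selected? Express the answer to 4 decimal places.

0.1341

For each hypothesis, P(data | H) works out to: P(data | bowl A) = (5/9)(4/9)(5/9)(5/9) = 0.076208; P(data | bowl B) = (1/4)(3/4)(1/4)(1/4) = 0.011719; P(data | bowl C) = (2/12)(10/12)(2/12)(2/12) = 0.003858.
Multiplying each by its prior: 1/7 · 0.076208 = 0.010887, 2/7 · 0.011719 = 0.0033482, 4/7 · 0.003858 = 0.0022046; with total 0.01644.
Hence P(bowl C | data) = (0.0022046) / (0.01644) = 0.1341.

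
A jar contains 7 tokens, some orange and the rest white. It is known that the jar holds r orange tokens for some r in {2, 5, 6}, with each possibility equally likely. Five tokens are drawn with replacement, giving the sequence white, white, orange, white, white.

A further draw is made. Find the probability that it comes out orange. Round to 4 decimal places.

0.3139

Under each hypothesis, the probability of the observed sequence is: P(data | r = 2) = (5/7)(5/7)(2/7)(5/7)(5/7) = 0.074374; P(data | r = 5) = (2/7)(2/7)(5/7)(2/7)(2/7) = 0.0047599; P(data | r = 6) = (1/7)(1/7)(6/7)(1/7)(1/7) = 0.00035699.
Multiplying each by its prior: 1/3 · 0.074374 = 0.024791, 1/3 · 0.0047599 = 0.0015866, 1/3 · 0.00035699 = 0.000119; these sum to 0.026497.
The posterior is then P(r = 2 | data) = 0.93563, P(r = 5 | data) = 0.05988, P(r = 6 | data) = 0.004491.
So P(orange next | data) = Σ P(orange next | H) P(H | data) = (2/7)(0.93563) + (5/7)(0.05988) + (6/7)(0.004491) = 0.31394.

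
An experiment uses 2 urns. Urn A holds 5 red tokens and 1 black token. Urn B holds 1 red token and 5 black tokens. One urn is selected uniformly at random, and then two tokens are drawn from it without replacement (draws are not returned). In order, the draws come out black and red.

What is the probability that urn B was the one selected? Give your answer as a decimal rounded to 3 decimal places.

For each hypothesis, P(data | H) works out to: P(data | urn A) = (1/6)(5/5) = 1/6; P(data | urn B) = (5/6)(1/5) = 1/6.
The prior-weighted likelihoods are 1/2 · 1/6 = 1/12, 1/2 · 1/6 = 1/12; summing to 1/6.
By Bayes' rule, P(urn B | data) = (1/12) / (1/6) = 1/2.

0.500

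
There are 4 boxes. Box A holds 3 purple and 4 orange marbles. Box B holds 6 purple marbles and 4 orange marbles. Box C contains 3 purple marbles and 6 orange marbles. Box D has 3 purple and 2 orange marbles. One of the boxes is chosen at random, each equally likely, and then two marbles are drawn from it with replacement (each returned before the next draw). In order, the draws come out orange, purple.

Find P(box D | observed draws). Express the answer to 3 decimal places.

0.253

The likelihood of the observed sequence under each hypothesis: P(data | box A) = (4/7)(3/7) = 0.2449; P(data | box B) = (4/10)(6/10) = 0.24; P(data | box C) = (6/9)(3/9) = 0.22222; P(data | box D) = (2/5)(3/5) = 0.24.
Weighting by the prior gives 1/4 · 0.2449 = 0.061224, 1/4 · 0.24 = 0.06, 1/4 · 0.22222 = 0.055556, 1/4 · 0.24 = 0.06; summing to 0.23678.
So P(box D | data) = (0.06) / (0.23678) = 0.2534.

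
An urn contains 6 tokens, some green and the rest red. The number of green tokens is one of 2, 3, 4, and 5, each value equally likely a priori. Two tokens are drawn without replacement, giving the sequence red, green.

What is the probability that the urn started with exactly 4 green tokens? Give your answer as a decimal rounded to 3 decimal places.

0.267

For each hypothesis, P(data | H) works out to: P(data | r = 2) = (4/6)(2/5) = 4/15; P(data | r = 3) = (3/6)(3/5) = 3/10; P(data | r = 4) = (2/6)(4/5) = 4/15; P(data | r = 5) = (1/6)(5/5) = 1/6.
The prior-weighted likelihoods are 1/4 · 4/15 = 1/15, 1/4 · 3/10 = 3/40, 1/4 · 4/15 = 1/15, 1/4 · 1/6 = 1/24; these sum to 1/4.
Therefore the posterior P(r = 4 | data) = (1/15) / (1/4) = 4/15.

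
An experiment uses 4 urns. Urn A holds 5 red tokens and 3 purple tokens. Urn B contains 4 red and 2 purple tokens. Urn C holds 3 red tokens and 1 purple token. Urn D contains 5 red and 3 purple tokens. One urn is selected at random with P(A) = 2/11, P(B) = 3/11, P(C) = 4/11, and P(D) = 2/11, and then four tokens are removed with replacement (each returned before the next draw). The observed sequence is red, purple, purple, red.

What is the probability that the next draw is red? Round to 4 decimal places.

The likelihood of the observed sequence under each hypothesis: P(data | urn A) = (5/8)(3/8)(3/8)(5/8) = 0.054932; P(data | urn B) = (4/6)(2/6)(2/6)(4/6) = 0.049383; P(data | urn C) = (3/4)(1/4)(1/4)(3/4) = 0.035156; P(data | urn D) = (5/8)(3/8)(3/8)(5/8) = 0.054932.
Weighting by the prior gives 2/11 · 0.054932 = 0.0099876, 3/11 · 0.049383 = 0.013468, 4/11 · 0.035156 = 0.012784, 2/11 · 0.054932 = 0.0099876; summing to 0.046227.
Dividing through by the total gives posterior P(urn A | data) = 0.21605, P(urn B | data) = 0.29134, P(urn C | data) = 0.27655, P(urn D | data) = 0.21605.
Averaging over the posterior, P(red next | data) = (5/8)(0.21605) + (2/3)(0.29134) + (3/4)(0.27655) + (5/8)(0.21605) = 0.67171.

0.6717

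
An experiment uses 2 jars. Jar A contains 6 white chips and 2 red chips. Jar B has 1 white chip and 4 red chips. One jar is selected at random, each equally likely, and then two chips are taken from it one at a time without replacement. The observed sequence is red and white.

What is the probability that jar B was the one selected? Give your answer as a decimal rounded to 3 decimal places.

Compute the likelihood of the observed sequence for each case: P(data | jar A) = (2/8)(6/7) = 3/14; P(data | jar B) = (4/5)(1/4) = 1/5.
Weighting by the prior gives 1/2 · 3/14 = 3/28, 1/2 · 1/5 = 1/10; these sum to 29/140.
Therefore the posterior P(jar B | data) = (1/10) / (29/140) = 14/29.

0.483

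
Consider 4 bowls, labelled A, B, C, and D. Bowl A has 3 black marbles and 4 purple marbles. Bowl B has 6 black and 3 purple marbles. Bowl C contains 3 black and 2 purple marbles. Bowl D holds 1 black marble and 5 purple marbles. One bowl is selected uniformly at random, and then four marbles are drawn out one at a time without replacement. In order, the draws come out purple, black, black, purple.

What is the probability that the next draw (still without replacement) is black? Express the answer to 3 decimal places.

0.718

Under each hypothesis, the probability of the observed sequence is: P(data | bowl A) = (4/7)(3/6)(2/5)(3/4) = 0.085714; P(data | bowl B) = (3/9)(6/8)(5/7)(2/6) = 0.059524; P(data | bowl C) = (2/5)(3/4)(2/3)(1/2) = 0.1; P(data | bowl D) = (5/6)(1/5)(0/4) = 0.
Weighting by the prior gives 1/4 · 0.085714 = 0.021429, 1/4 · 0.059524 = 0.014881, 1/4 · 0.1 = 0.025, 1/4 · 0 = 0; these sum to 0.06131.
Normalising, the posterior is P(bowl A | data) = 0.34951, P(bowl B | data) = 0.24272, P(bowl C | data) = 0.40777, P(bowl D | data) = 0.
So P(black next | data) = Σ P(black next | H) P(H | data) = (1/3)(0.34951) + (4/5)(0.24272) + (1)(0.40777) = 0.71845.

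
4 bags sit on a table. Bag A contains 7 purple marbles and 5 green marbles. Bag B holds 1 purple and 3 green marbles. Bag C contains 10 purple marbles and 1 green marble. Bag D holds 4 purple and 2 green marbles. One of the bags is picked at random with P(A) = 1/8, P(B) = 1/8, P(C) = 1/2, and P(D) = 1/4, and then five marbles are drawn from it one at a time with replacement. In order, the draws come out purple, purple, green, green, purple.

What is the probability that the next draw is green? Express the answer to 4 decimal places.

0.3372

Compute the likelihood of the observed sequence for each case: P(data | bag A) = (7/12)(7/12)(5/12)(5/12)(7/12) = 0.034461; P(data | bag B) = (1/4)(1/4)(3/4)(3/4)(1/4) = 0.0087891; P(data | bag C) = (10/11)(10/11)(1/11)(1/11)(10/11) = 0.0062092; P(data | bag D) = (4/6)(4/6)(2/6)(2/6)(4/6) = 0.032922.
Multiplying each by its prior: 1/8 · 0.034461 = 0.0043076, 1/8 · 0.0087891 = 0.0010986, 1/2 · 0.0062092 = 0.0031046, 1/4 · 0.032922 = 0.0082305; with total 0.016741.
Normalising, the posterior is P(bag A | data) = 0.25731, P(bag B | data) = 0.065624, P(bag C | data) = 0.18545, P(bag D | data) = 0.49163.
So P(green next | data) = Σ P(green next | H) P(H | data) = (5/12)(0.25731) + (3/4)(0.065624) + (1/11)(0.18545) + (1/3)(0.49163) = 0.33716.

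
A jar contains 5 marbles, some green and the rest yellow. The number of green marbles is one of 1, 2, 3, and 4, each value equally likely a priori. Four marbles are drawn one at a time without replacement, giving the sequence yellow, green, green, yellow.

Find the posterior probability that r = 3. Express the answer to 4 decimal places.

0.5000

Under each hypothesis, the probability of the observed sequence is: P(data | r = 1) = (4/5)(1/4)(0/3) = 0; P(data | r = 2) = (3/5)(2/4)(1/3)(2/2) = 1/10; P(data | r = 3) = (2/5)(3/4)(2/3)(1/2) = 1/10; P(data | r = 4) = (1/5)(4/4)(3/3)(0/2) = 0.
Multiplying each by its prior: 1/4 · 0 = 0, 1/4 · 1/10 = 1/40, 1/4 · 1/10 = 1/40, 1/4 · 0 = 0; these sum to 1/20.
So P(r = 3 | data) = (1/40) / (1/20) = 1/2.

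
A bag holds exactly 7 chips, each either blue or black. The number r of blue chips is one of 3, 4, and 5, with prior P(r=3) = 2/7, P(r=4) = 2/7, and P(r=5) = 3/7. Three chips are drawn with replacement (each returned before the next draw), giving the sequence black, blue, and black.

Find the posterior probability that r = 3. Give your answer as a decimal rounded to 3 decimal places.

For each hypothesis, P(data | H) works out to: P(data | r = 3) = (4/7)(3/7)(4/7) = 0.13994; P(data | r = 4) = (3/7)(4/7)(3/7) = 0.10496; P(data | r = 5) = (2/7)(5/7)(2/7) = 0.058309.
The prior-weighted likelihoods are 2/7 · 0.13994 = 0.039983, 2/7 · 0.10496 = 0.029988, 3/7 · 0.058309 = 0.02499; summing to 0.09496.
Hence P(r = 3 | data) = (0.039983) / (0.09496) = 0.42105.

0.421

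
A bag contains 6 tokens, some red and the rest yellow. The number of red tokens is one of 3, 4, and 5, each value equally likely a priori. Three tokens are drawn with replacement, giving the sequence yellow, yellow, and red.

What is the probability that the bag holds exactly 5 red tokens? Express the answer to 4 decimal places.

0.1042

Under each hypothesis, the probability of the observed sequence is: P(data | r = 3) = (3/6)(3/6)(3/6) = 1/8; P(data | r = 4) = (2/6)(2/6)(4/6) = 2/27; P(data | r = 5) = (1/6)(1/6)(5/6) = 5/216.
Multiplying each by its prior: 1/3 · 1/8 = 1/24, 1/3 · 2/27 = 2/81, 1/3 · 5/216 = 5/648; these sum to 2/27.
By Bayes' rule, P(r = 5 | data) = (5/648) / (2/27) = 5/48.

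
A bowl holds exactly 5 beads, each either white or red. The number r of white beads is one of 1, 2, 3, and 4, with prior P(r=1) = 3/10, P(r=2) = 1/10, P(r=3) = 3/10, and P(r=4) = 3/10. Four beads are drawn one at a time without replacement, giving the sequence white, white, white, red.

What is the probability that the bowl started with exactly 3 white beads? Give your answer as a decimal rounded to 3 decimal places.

Under each hypothesis, the probability of the observed sequence is: P(data | r = 1) = (1/5)(0/4) = 0; P(data | r = 2) = (2/5)(1/4)(0/3) = 0; P(data | r = 3) = (3/5)(2/4)(1/3)(2/2) = 1/10; P(data | r = 4) = (4/5)(3/4)(2/3)(1/2) = 1/5.
Multiplying each by its prior: 3/10 · 0 = 0, 1/10 · 0 = 0, 3/10 · 1/10 = 3/100, 3/10 · 1/5 = 3/50; summing to 9/100.
Therefore the posterior P(r = 3 | data) = (3/100) / (9/100) = 1/3.

0.333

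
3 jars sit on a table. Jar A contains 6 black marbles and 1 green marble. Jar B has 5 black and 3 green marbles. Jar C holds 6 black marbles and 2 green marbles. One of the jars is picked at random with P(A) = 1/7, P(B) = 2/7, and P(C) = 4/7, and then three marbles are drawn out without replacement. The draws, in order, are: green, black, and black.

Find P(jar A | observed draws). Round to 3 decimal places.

Under each hypothesis, the probability of the observed sequence is: P(data | jar A) = (1/7)(6/6)(5/5) = 1/7; P(data | jar B) = (3/8)(5/7)(4/6) = 5/28; P(data | jar C) = (2/8)(6/7)(5/6) = 5/28.
The prior-weighted likelihoods are 1/7 · 1/7 = 1/49, 2/7 · 5/28 = 5/98, 4/7 · 5/28 = 5/49; with total 17/98.
Therefore the posterior P(jar A | data) = (1/49) / (17/98) = 2/17.

0.118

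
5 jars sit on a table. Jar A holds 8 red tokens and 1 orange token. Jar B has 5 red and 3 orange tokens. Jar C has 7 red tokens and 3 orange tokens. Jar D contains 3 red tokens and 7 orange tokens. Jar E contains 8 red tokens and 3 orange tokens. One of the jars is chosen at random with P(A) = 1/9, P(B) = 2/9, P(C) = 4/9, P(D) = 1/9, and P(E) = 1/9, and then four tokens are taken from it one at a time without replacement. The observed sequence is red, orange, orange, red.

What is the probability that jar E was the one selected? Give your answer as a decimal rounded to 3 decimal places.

0.097

Under each hypothesis, the probability of the observed sequence is: P(data | jar A) = (8/9)(1/8)(0/7) = 0; P(data | jar B) = (5/8)(3/7)(2/6)(4/5) = 0.071429; P(data | jar C) = (7/10)(3/9)(2/8)(6/7) = 0.05; P(data | jar D) = (3/10)(7/9)(6/8)(2/7) = 0.05; P(data | jar E) = (8/11)(3/10)(2/9)(7/8) = 0.042424.
Weighting by the prior gives 1/9 · 0 = 0, 2/9 · 0.071429 = 0.015873, 4/9 · 0.05 = 0.022222, 1/9 · 0.05 = 0.0055556, 1/9 · 0.042424 = 0.0047138; with total 0.048365.
By Bayes' rule, P(jar E | data) = (0.0047138) / (0.048365) = 0.097464.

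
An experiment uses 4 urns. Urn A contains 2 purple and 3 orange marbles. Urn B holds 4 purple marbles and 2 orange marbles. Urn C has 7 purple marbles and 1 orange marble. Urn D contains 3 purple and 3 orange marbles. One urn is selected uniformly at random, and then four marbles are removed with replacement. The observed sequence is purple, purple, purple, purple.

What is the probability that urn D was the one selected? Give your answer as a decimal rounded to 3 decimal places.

0.072

The likelihood of the observed sequence under each hypothesis: P(data | urn A) = (2/5)(2/5)(2/5)(2/5) = 0.0256; P(data | urn B) = (4/6)(4/6)(4/6)(4/6) = 0.19753; P(data | urn C) = (7/8)(7/8)(7/8)(7/8) = 0.58618; P(data | urn D) = (3/6)(3/6)(3/6)(3/6) = 0.0625.
The prior-weighted likelihoods are 1/4 · 0.0256 = 0.0064, 1/4 · 0.19753 = 0.049383, 1/4 · 0.58618 = 0.14655, 1/4 · 0.0625 = 0.015625; these sum to 0.21795.
Therefore the posterior P(urn D | data) = (0.015625) / (0.21795) = 0.07169.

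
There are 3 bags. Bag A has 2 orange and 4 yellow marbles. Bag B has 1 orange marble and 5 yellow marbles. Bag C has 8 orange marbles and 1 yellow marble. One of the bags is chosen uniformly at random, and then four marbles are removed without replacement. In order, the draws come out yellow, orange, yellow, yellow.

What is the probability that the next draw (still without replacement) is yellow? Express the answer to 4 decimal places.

0.7778

Compute the likelihood of the observed sequence for each case: P(data | bag A) = (4/6)(2/5)(3/4)(2/3) = 2/15; P(data | bag B) = (5/6)(1/5)(4/4)(3/3) = 1/6; P(data | bag C) = (1/9)(8/8)(0/7) = 0.
The prior-weighted likelihoods are 1/3 · 2/15 = 2/45, 1/3 · 1/6 = 1/18, 1/3 · 0 = 0; summing to 1/10.
Normalising, the posterior is P(bag A | data) = 4/9, P(bag B | data) = 5/9, P(bag C | data) = 0.
Averaging over the posterior, P(yellow next | data) = (1/2)(4/9) + (1)(5/9) = 7/9.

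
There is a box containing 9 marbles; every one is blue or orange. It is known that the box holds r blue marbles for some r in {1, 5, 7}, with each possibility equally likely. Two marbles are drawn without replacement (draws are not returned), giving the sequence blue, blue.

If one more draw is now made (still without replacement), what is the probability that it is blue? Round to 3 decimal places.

The likelihood of the observed sequence under each hypothesis: P(data | r = 1) = (1/9)(0/8) = 0; P(data | r = 5) = (5/9)(4/8) = 5/18; P(data | r = 7) = (7/9)(6/8) = 7/12.
The prior-weighted likelihoods are 1/3 · 0 = 0, 1/3 · 5/18 = 5/54, 1/3 · 7/12 = 7/36; with total 31/108.
Normalising, the posterior is P(r = 1 | data) = 0, P(r = 5 | data) = 10/31, P(r = 7 | data) = 21/31.
The predictive probability is P(blue next | data) = (3/7)(10/31) + (5/7)(21/31) = 135/217.

0.622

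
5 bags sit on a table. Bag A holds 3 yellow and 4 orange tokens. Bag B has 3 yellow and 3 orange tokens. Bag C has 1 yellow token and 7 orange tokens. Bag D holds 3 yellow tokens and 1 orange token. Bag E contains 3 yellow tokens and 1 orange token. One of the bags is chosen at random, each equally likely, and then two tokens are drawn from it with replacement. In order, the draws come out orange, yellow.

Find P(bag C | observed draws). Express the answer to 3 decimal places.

Compute the likelihood of the observed sequence for each case: P(data | bag A) = (4/7)(3/7) = 0.2449; P(data | bag B) = (3/6)(3/6) = 0.25; P(data | bag C) = (7/8)(1/8) = 0.10938; P(data | bag D) = (1/4)(3/4) = 0.1875; P(data | bag E) = (1/4)(3/4) = 0.1875.
Multiplying each by its prior: 1/5 · 0.2449 = 0.04898, 1/5 · 0.25 = 0.05, 1/5 · 0.10938 = 0.021875, 1/5 · 0.1875 = 0.0375, 1/5 · 0.1875 = 0.0375; summing to 0.19585.
So P(bag C | data) = (0.021875) / (0.19585) = 0.11169.

0.112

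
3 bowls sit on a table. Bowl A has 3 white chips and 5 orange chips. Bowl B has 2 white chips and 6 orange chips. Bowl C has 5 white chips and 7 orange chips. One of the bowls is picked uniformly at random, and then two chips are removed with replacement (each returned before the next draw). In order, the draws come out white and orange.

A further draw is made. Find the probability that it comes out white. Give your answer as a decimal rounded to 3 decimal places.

0.355

For each hypothesis, P(data | H) works out to: P(data | bowl A) = (3/8)(5/8) = 0.23438; P(data | bowl B) = (2/8)(6/8) = 0.1875; P(data | bowl C) = (5/12)(7/12) = 0.24306.
The prior-weighted likelihoods are 1/3 · 0.23438 = 0.078125, 1/3 · 0.1875 = 0.0625, 1/3 · 0.24306 = 0.081019; summing to 0.22164.
Dividing through by the total gives posterior P(bowl A | data) = 0.35248, P(bowl B | data) = 0.28198, P(bowl C | data) = 0.36554.
So P(white next | data) = Σ P(white next | H) P(H | data) = (3/8)(0.35248) + (1/4)(0.28198) + (5/12)(0.36554) = 0.35498.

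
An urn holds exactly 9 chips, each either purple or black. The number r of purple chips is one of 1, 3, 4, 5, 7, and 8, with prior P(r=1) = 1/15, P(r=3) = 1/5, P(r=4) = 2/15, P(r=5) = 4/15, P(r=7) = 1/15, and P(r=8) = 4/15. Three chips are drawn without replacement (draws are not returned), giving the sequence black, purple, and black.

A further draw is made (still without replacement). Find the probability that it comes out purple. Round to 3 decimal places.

0.465

Compute the likelihood of the observed sequence for each case: P(data | r = 1) = (8/9)(1/8)(7/7) = 1/9; P(data | r = 3) = (6/9)(3/8)(5/7) = 5/28; P(data | r = 4) = (5/9)(4/8)(4/7) = 10/63; P(data | r = 5) = (4/9)(5/8)(3/7) = 5/42; P(data | r = 7) = (2/9)(7/8)(1/7) = 1/36; P(data | r = 8) = (1/9)(8/8)(0/7) = 0.
The prior-weighted likelihoods are 1/15 · 1/9 = 1/135, 1/5 · 5/28 = 1/28, 2/15 · 10/63 = 4/189, 4/15 · 5/42 = 2/63, 1/15 · 1/36 = 1/540, 4/15 · 0 = 0; with total 37/378.
Normalising, the posterior is P(r = 1 | data) = 14/185, P(r = 3 | data) = 27/74, P(r = 4 | data) = 8/37, P(r = 5 | data) = 12/37, P(r = 7 | data) = 7/370, P(r = 8 | data) = 0.
The predictive probability is P(purple next | data) = (0)(14/185) + (1/3)(27/74) + (1/2)(8/37) + (2/3)(12/37) + (1)(7/370) = 86/185.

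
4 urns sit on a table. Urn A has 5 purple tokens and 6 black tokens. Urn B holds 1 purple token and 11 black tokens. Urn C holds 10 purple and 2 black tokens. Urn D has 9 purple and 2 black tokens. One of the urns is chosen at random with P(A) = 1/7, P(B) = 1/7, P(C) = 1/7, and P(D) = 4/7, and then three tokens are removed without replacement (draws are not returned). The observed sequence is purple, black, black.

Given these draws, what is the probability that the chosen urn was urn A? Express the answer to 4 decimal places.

0.4695

The likelihood of the observed sequence under each hypothesis: P(data | urn A) = (5/11)(6/10)(5/9) = 0.15152; P(data | urn B) = (1/12)(11/11)(10/10) = 0.083333; P(data | urn C) = (10/12)(2/11)(1/10) = 0.015152; P(data | urn D) = (9/11)(2/10)(1/9) = 0.018182.
Weighting by the prior gives 1/7 · 0.15152 = 0.021645, 1/7 · 0.083333 = 0.011905, 1/7 · 0.015152 = 0.0021645, 4/7 · 0.018182 = 0.01039; summing to 0.046104.
Therefore the posterior P(urn A | data) = (0.021645) / (0.046104) = 0.46948.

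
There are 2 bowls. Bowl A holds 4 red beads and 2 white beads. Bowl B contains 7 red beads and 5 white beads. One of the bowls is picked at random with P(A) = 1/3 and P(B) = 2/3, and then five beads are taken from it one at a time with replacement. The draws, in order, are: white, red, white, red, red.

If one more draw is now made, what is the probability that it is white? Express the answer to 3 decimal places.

0.390

Under each hypothesis, the probability of the observed sequence is: P(data | bowl A) = (2/6)(4/6)(2/6)(4/6)(4/6) = 0.032922; P(data | bowl B) = (5/12)(7/12)(5/12)(7/12)(7/12) = 0.034461.
Weighting by the prior gives 1/3 · 0.032922 = 0.010974, 2/3 · 0.034461 = 0.022974; these sum to 0.033948.
Normalising, the posterior is P(bowl A | data) = 0.32326, P(bowl B | data) = 0.67674.
Averaging over the posterior, P(white next | data) = (1/3)(0.32326) + (5/12)(0.67674) = 0.38973.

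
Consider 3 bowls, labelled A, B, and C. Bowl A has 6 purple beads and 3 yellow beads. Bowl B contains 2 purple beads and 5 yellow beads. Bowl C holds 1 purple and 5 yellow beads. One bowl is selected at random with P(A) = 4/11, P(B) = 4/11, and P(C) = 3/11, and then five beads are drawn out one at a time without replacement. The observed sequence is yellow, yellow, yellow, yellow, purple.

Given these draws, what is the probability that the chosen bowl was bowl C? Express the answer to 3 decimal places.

0.568

For each hypothesis, P(data | H) works out to: P(data | bowl A) = (3/9)(2/8)(1/7)(0/6) = 0; P(data | bowl B) = (5/7)(4/6)(3/5)(2/4)(2/3) = 2/21; P(data | bowl C) = (5/6)(4/5)(3/4)(2/3)(1/2) = 1/6.
Multiplying each by its prior: 4/11 · 0 = 0, 4/11 · 2/21 = 8/231, 3/11 · 1/6 = 1/22; summing to 37/462.
Therefore the posterior P(bowl C | data) = (1/22) / (37/462) = 21/37.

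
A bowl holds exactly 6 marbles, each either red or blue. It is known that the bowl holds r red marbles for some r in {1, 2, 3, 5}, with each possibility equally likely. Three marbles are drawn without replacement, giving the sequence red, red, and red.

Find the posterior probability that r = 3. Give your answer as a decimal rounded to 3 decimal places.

The likelihood of the observed sequence under each hypothesis: P(data | r = 1) = (1/6)(0/5) = 0; P(data | r = 2) = (2/6)(1/5)(0/4) = 0; P(data | r = 3) = (3/6)(2/5)(1/4) = 1/20; P(data | r = 5) = (5/6)(4/5)(3/4) = 1/2.
The prior-weighted likelihoods are 1/4 · 0 = 0, 1/4 · 0 = 0, 1/4 · 1/20 = 1/80, 1/4 · 1/2 = 1/8; summing to 11/80.
Hence P(r = 3 | data) = (1/80) / (11/80) = 1/11.

0.091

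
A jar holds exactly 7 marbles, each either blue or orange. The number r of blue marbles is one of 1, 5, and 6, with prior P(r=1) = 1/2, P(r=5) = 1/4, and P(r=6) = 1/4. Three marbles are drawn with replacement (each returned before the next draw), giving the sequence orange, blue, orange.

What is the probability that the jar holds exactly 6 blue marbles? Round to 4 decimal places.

Under each hypothesis, the probability of the observed sequence is: P(data | r = 1) = (6/7)(1/7)(6/7) = 36/343; P(data | r = 5) = (2/7)(5/7)(2/7) = 20/343; P(data | r = 6) = (1/7)(6/7)(1/7) = 6/343.
The prior-weighted likelihoods are 1/2 · 36/343 = 18/343, 1/4 · 20/343 = 5/343, 1/4 · 6/343 = 3/686; summing to 1/14.
By Bayes' rule, P(r = 6 | data) = (3/686) / (1/14) = 3/49.

0.0612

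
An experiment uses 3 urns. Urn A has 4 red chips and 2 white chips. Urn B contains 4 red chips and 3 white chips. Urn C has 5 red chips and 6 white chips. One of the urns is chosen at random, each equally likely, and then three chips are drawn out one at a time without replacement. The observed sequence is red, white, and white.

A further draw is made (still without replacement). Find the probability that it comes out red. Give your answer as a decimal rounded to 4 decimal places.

The likelihood of the observed sequence under each hypothesis: P(data | urn A) = (4/6)(2/5)(1/4) = 0.066667; P(data | urn B) = (4/7)(3/6)(2/5) = 0.11429; P(data | urn C) = (5/11)(6/10)(5/9) = 0.15152.
Multiplying each by its prior: 1/3 · 0.066667 = 0.022222, 1/3 · 0.11429 = 0.038095, 1/3 · 0.15152 = 0.050505; with total 0.11082.
Normalising, the posterior is P(urn A | data) = 0.20052, P(urn B | data) = 0.34375, P(urn C | data) = 0.45573.
So P(red next | data) = Σ P(red next | H) P(H | data) = (1)(0.20052) + (3/4)(0.34375) + (1/2)(0.45573) = 0.6862.

0.6862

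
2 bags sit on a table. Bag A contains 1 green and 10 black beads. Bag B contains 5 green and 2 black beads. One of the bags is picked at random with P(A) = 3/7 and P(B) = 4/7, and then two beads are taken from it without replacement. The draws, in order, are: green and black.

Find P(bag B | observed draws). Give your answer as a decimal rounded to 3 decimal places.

0.777

Under each hypothesis, the probability of the observed sequence is: P(data | bag A) = (1/11)(10/10) = 0.090909; P(data | bag B) = (5/7)(2/6) = 0.2381.
The prior-weighted likelihoods are 3/7 · 0.090909 = 0.038961, 4/7 · 0.2381 = 0.13605; with total 0.17502.
So P(bag B | data) = (0.13605) / (0.17502) = 0.77739.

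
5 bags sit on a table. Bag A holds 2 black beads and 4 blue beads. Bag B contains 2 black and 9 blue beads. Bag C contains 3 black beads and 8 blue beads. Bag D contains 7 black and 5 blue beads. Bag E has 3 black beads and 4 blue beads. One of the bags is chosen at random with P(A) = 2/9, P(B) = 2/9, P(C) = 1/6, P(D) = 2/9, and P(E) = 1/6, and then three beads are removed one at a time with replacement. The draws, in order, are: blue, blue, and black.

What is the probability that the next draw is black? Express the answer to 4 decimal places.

Compute the likelihood of the observed sequence for each case: P(data | bag A) = (4/6)(4/6)(2/6) = 0.14815; P(data | bag B) = (9/11)(9/11)(2/11) = 0.12171; P(data | bag C) = (8/11)(8/11)(3/11) = 0.14425; P(data | bag D) = (5/12)(5/12)(7/12) = 0.10127; P(data | bag E) = (4/7)(4/7)(3/7) = 0.13994.
The prior-weighted likelihoods are 2/9 · 0.14815 = 0.032922, 2/9 · 0.12171 = 0.027047, 1/6 · 0.14425 = 0.024042, 2/9 · 0.10127 = 0.022505, 1/6 · 0.13994 = 0.023324; with total 0.12984.
The posterior is then P(bag A | data) = 0.25356, P(bag B | data) = 0.20831, P(bag C | data) = 0.18517, P(bag D | data) = 0.17333, P(bag E | data) = 0.17963.
The predictive probability is P(black next | data) = (1/3)(0.25356) + (2/11)(0.20831) + (3/11)(0.18517) + (7/12)(0.17333) + (3/7)(0.17963) = 0.35099.

0.3510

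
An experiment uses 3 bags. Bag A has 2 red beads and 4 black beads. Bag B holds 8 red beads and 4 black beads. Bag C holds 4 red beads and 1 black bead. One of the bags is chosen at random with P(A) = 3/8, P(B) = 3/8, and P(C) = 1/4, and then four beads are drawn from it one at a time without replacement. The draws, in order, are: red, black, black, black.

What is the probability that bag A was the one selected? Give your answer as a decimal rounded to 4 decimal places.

Under each hypothesis, the probability of the observed sequence is: P(data | bag A) = (2/6)(4/5)(3/4)(2/3) = 2/15; P(data | bag B) = (8/12)(4/11)(3/10)(2/9) = 8/495; P(data | bag C) = (4/5)(1/4)(0/3) = 0.
The prior-weighted likelihoods are 3/8 · 2/15 = 1/20, 3/8 · 8/495 = 1/165, 1/4 · 0 = 0; with total 37/660.
By Bayes' rule, P(bag A | data) = (1/20) / (37/660) = 33/37.

0.8919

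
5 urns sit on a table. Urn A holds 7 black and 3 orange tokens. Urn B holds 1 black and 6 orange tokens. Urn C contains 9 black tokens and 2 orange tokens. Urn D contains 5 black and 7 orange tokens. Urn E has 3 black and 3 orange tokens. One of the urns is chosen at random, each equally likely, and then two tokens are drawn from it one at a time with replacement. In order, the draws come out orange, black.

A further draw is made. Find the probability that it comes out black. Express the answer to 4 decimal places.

0.5260

Compute the likelihood of the observed sequence for each case: P(data | urn A) = (3/10)(7/10) = 0.21; P(data | urn B) = (6/7)(1/7) = 0.12245; P(data | urn C) = (2/11)(9/11) = 0.14876; P(data | urn D) = (7/12)(5/12) = 0.24306; P(data | urn E) = (3/6)(3/6) = 0.25.
Weighting by the prior gives 1/5 · 0.21 = 0.042, 1/5 · 0.12245 = 0.02449, 1/5 · 0.14876 = 0.029752, 1/5 · 0.24306 = 0.048611, 1/5 · 0.25 = 0.05; with total 0.19485.
Dividing through by the total gives posterior P(urn A | data) = 0.21555, P(urn B | data) = 0.12568, P(urn C | data) = 0.15269, P(urn D | data) = 0.24948, P(urn E | data) = 0.2566.
Averaging over the posterior, P(black next | data) = (7/10)(0.21555) + (1/7)(0.12568) + (9/11)(0.15269) + (5/12)(0.24948) + (1/2)(0.2566) = 0.52602.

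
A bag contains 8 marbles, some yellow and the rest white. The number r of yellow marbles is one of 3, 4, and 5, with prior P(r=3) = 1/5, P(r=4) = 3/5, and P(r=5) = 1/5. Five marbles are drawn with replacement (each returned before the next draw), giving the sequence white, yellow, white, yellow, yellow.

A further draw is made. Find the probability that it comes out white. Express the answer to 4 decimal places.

The likelihood of the observed sequence under each hypothesis: P(data | r = 3) = (5/8)(3/8)(5/8)(3/8)(3/8) = 0.020599; P(data | r = 4) = (4/8)(4/8)(4/8)(4/8)(4/8) = 0.03125; P(data | r = 5) = (3/8)(5/8)(3/8)(5/8)(5/8) = 0.034332.
Multiplying each by its prior: 1/5 · 0.020599 = 0.0041199, 3/5 · 0.03125 = 0.01875, 1/5 · 0.034332 = 0.0068665; these sum to 0.029736.
The posterior is then P(r = 3 | data) = 0.13855, P(r = 4 | data) = 0.63054, P(r = 5 | data) = 0.23091.
The predictive probability is P(white next | data) = (5/8)(0.13855) + (1/2)(0.63054) + (3/8)(0.23091) = 0.48845.

0.4885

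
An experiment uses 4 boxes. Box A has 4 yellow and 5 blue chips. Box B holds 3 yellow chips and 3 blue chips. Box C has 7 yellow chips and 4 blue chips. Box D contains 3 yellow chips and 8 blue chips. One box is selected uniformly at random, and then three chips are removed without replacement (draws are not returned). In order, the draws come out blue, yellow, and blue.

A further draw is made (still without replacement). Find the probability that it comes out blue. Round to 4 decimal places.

0.4933

Compute the likelihood of the observed sequence for each case: P(data | box A) = (5/9)(4/8)(4/7) = 0.15873; P(data | box B) = (3/6)(3/5)(2/4) = 0.15; P(data | box C) = (4/11)(7/10)(3/9) = 0.084848; P(data | box D) = (8/11)(3/10)(7/9) = 0.1697.
The prior-weighted likelihoods are 1/4 · 0.15873 = 0.039683, 1/4 · 0.15 = 0.0375, 1/4 · 0.084848 = 0.021212, 1/4 · 0.1697 = 0.042424; these sum to 0.14082.
Normalising, the posterior is P(box A | data) = 0.2818, P(box B | data) = 0.2663, P(box C | data) = 0.15063, P(box D | data) = 0.30127.
The predictive probability is P(blue next | data) = (1/2)(0.2818) + (1/3)(0.2663) + (1/4)(0.15063) + (3/4)(0.30127) = 0.49328.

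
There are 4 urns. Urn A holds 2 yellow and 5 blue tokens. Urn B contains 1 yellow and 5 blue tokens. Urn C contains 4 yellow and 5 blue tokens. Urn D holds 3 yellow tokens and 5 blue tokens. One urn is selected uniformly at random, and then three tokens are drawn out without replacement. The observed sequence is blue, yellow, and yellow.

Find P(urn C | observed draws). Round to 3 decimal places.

Under each hypothesis, the probability of the observed sequence is: P(data | urn A) = (5/7)(2/6)(1/5) = 1/21; P(data | urn B) = (5/6)(1/5)(0/4) = 0; P(data | urn C) = (5/9)(4/8)(3/7) = 5/42; P(data | urn D) = (5/8)(3/7)(2/6) = 5/56.
Multiplying each by its prior: 1/4 · 1/21 = 1/84, 1/4 · 0 = 0, 1/4 · 5/42 = 5/168, 1/4 · 5/56 = 5/224; with total 43/672.
Hence P(urn C | data) = (5/168) / (43/672) = 20/43.

0.465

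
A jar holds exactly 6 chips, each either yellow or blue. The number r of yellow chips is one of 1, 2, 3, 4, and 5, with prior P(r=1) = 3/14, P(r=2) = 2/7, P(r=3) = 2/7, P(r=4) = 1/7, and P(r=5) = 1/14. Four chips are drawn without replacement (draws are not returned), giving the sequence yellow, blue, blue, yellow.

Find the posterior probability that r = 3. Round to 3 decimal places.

The likelihood of the observed sequence under each hypothesis: P(data | r = 1) = (1/6)(5/5)(4/4)(0/3) = 0; P(data | r = 2) = (2/6)(4/5)(3/4)(1/3) = 1/15; P(data | r = 3) = (3/6)(3/5)(2/4)(2/3) = 1/10; P(data | r = 4) = (4/6)(2/5)(1/4)(3/3) = 1/15; P(data | r = 5) = (5/6)(1/5)(0/4) = 0.
Weighting by the prior gives 3/14 · 0 = 0, 2/7 · 1/15 = 2/105, 2/7 · 1/10 = 1/35, 1/7 · 1/15 = 1/105, 1/14 · 0 = 0; summing to 2/35.
Hence P(r = 3 | data) = (1/35) / (2/35) = 1/2.

0.500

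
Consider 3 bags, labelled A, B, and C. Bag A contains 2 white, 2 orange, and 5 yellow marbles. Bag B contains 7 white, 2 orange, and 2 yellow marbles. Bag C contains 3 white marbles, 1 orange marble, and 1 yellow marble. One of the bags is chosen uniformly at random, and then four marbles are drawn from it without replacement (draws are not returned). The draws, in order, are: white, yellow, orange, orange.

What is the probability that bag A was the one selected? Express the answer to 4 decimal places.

Compute the likelihood of the observed sequence for each case: P(data | bag A) = (2/9)(5/8)(2/7)(1/6) = 0.0066138; P(data | bag B) = (7/11)(2/10)(2/9)(1/8) = 0.0035354; P(data | bag C) = (3/5)(1/4)(1/3)(0/2) = 0.
Multiplying each by its prior: 1/3 · 0.0066138 = 0.0022046, 1/3 · 0.0035354 = 0.0011785, 1/3 · 0 = 0; with total 0.003383.
By Bayes' rule, P(bag A | data) = (0.0022046) / (0.003383) = 0.65166.

0.6517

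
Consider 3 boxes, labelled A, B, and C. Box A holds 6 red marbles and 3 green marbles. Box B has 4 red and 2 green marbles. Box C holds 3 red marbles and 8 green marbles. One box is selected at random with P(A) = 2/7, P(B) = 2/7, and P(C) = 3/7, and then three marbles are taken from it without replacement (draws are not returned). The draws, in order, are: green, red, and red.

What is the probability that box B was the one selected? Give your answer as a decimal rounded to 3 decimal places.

0.443

Compute the likelihood of the observed sequence for each case: P(data | box A) = (3/9)(6/8)(5/7) = 0.17857; P(data | box B) = (2/6)(4/5)(3/4) = 0.2; P(data | box C) = (8/11)(3/10)(2/9) = 0.048485.
The prior-weighted likelihoods are 2/7 · 0.17857 = 0.05102, 2/7 · 0.2 = 0.057143, 3/7 · 0.048485 = 0.020779; these sum to 0.12894.
By Bayes' rule, P(box B | data) = (0.057143) / (0.12894) = 0.44317.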